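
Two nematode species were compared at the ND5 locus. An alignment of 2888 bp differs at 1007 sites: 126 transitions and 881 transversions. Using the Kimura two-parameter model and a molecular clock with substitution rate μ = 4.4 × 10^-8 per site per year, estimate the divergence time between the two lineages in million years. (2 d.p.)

P = 126/2888 ≈ 0.043629 and Q = 881/2888 ≈ 0.305055.
Under the Kimura two-parameter model, d = −½ ln(1 − 2P − Q) − ¼ ln(1 − 2Q).
1 − 2P − Q = 0.607687, giving −½ ln(0.607687) = 0.249048.
1 − 2Q = 0.38989, giving −¼ ln(0.38989) = 0.235473.
d = 0.249048 + 0.235473 = 0.484521.
Under a molecular clock d = 2μt, so t = d/(2μ) = 0.484521 / (2 × 4.4 × 10^-8) = 5.51 million years.

5.51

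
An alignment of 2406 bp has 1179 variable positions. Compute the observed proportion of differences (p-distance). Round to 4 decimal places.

p = 1179/2406 = 0.490024… ≈ 0.4900 (to 4 d.p.).

0.4900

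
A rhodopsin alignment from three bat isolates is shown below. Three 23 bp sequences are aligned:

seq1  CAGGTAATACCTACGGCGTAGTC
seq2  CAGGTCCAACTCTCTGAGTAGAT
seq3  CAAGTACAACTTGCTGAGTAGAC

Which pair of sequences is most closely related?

seq1–seq2: 10/23 differ, p = 0.435, d = 0.650.
seq1–seq3: 8/23 differ, p = 0.348, d = 0.467.
seq2–seq3: 5/23 differ, p = 0.217, d = 0.257.
The smallest distance is between seq2 and seq3.

seq2 and seq3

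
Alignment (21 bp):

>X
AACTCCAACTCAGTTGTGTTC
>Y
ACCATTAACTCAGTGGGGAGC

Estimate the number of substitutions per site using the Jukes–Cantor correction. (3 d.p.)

The sequences differ at 8 of 21 sites (2, 4, 5, 6, 15, 17, 19, 20), so p = 8/21 ≈ 0.380952.
d = −(3/4) ln(1 − 4p/3) = −0.75 ln(1 − 0.507936) = −0.75 ln(0.492064)
  = −0.75 × (-0.709146) = 0.531860 substitutions/site.

0.532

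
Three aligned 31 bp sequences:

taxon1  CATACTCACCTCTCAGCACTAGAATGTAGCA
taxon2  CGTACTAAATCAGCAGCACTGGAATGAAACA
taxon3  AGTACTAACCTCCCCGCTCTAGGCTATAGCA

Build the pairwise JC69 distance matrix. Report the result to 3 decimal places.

taxon1–taxon2: 10/31 sites differ → p ≈ 0.322581, d = −0.75 ln(1 − 0.430108) = 0.421731 ≈ 0.422.
taxon1–taxon3: 9/31 sites differ → p ≈ 0.290323, d = −0.75 ln(1 − 0.387097) = 0.367161 ≈ 0.367.
taxon2–taxon3: 14/31 sites differ → p ≈ 0.451613, d = −0.75 ln(1 − 0.602151) = 0.691262 ≈ 0.691.

d(taxon1,taxon2) = 0.422, d(taxon1,taxon3) = 0.367, d(taxon2,taxon3) = 0.691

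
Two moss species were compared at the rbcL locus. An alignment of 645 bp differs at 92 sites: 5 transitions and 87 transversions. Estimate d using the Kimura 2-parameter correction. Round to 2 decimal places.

P = 5/645 ≈ 0.007752 and Q = 87/645 ≈ 0.134884.
Under the Kimura two-parameter model, d = −½ ln(1 − 2P − Q) − ¼ ln(1 − 2Q).
1 − 2P − Q = 0.849612, giving −½ ln(0.849612) = 0.081488.
1 − 2Q = 0.730232, giving −¼ ln(0.730232) = 0.078598.
d = 0.081488 + 0.078598 = 0.160086.

0.16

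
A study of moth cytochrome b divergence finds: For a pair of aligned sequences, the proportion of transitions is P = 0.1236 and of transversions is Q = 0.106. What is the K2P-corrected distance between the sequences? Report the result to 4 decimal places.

0.2774

Under the Kimura two-parameter model, d = −½ ln(1 − 2P − Q) − ¼ ln(1 − 2Q).
1 − 2P − Q = 0.6468, giving −½ ln(0.6468) = 0.217859.
1 − 2Q = 0.788, giving −¼ ln(0.788) = 0.059564.
d = 0.217859 + 0.059564 = 0.277423.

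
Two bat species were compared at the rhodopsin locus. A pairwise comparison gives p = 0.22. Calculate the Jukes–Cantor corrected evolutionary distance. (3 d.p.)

d = −(3/4) ln(1 − 4p/3) = −0.75 ln(1 − 0.293333) = −0.75 ln(0.706667)
  = −0.75 × (-0.347196) = 0.260397 substitutions/site.

0.260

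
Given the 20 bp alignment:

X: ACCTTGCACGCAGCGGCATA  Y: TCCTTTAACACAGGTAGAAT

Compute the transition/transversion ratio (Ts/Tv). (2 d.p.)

0.25

Transitions are A↔G and C↔T; transversions are all other mismatches.
Transitions: 2. Transversions: 8.
R = 2/8 = 0.25.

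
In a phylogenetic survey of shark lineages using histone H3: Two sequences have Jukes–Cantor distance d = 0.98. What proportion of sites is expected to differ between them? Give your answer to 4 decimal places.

p = (3/4)(1 − e^(−4d/3)) = 0.75 × (1 − e^(-1.306667)) = 0.75 × (1 − 0.270721) = 0.546959.

0.5470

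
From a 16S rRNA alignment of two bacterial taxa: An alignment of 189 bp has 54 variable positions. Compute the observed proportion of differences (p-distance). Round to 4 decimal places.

0.2857

p = 54/189 = 0.285714… ≈ 0.2857 (to 4 d.p.).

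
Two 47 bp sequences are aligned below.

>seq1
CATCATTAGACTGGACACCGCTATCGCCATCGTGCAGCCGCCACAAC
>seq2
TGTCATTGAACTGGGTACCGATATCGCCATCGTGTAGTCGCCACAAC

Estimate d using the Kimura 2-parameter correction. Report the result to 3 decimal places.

Of 47 sites, 8 differences are transitions and 1 are transversions, so P = 8/47 ≈ 0.170213 and Q = 1/47 ≈ 0.021277.
Under the Kimura two-parameter model, d = −½ ln(1 − 2P − Q) − ¼ ln(1 − 2Q).
1 − 2P − Q = 0.638297, giving −½ ln(0.638297) = 0.224476.
1 − 2Q = 0.957446, giving −¼ ln(0.957446) = 0.010871.
d = 0.224476 + 0.010871 = 0.235347.

0.235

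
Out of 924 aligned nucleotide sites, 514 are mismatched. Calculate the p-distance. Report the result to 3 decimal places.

p = 514/924 = 0.556277… ≈ 0.556 (to 3 d.p.).

0.556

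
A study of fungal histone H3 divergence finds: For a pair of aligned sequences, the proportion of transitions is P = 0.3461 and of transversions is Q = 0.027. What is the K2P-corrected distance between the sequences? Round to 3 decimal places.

0.649

Under the Kimura two-parameter model, d = −½ ln(1 − 2P − Q) − ¼ ln(1 − 2Q).
1 − 2P − Q = 0.2808, giving −½ ln(0.2808) = 0.635056.
1 − 2Q = 0.946, giving −¼ ln(0.946) = 0.013878.
d = 0.635056 + 0.013878 = 0.648934.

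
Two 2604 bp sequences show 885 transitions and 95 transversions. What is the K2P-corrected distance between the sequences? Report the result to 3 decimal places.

P = 885/2604 ≈ 0.339862 and Q = 95/2604 ≈ 0.036482.
Under the Kimura two-parameter model, d = −½ ln(1 − 2P − Q) − ¼ ln(1 − 2Q).
1 − 2P − Q = 0.283794, giving −½ ln(0.283794) = 0.629753.
1 − 2Q = 0.927036, giving −¼ ln(0.927036) = 0.018941.
d = 0.629753 + 0.018941 = 0.648694.

0.649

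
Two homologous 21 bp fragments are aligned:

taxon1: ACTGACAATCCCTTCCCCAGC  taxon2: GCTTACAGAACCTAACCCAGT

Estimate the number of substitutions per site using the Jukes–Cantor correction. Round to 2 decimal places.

0.53

The sequences differ at 8 of 21 sites (1, 4, 8, 9, 10, 14, 15, 21), so p = 8/21 ≈ 0.380952.
d = −(3/4) ln(1 − 4p/3) = −0.75 ln(1 − 0.507936) = −0.75 ln(0.492064)
  = −0.75 × (-0.709146) = 0.531860 substitutions/site.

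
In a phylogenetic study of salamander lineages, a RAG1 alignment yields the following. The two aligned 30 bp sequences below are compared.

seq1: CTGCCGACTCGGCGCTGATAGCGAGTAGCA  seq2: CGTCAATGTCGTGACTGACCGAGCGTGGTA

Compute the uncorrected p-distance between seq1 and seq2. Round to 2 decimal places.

The sequences differ at 15 of 30 positions.
p = 15/30 = 0.50.

0.50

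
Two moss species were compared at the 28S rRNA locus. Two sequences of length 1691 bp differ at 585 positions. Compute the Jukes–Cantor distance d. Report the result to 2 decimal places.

0.46

p = 585/1691 ≈ 0.345949.
d = −(3/4) ln(1 − 4p/3) = −0.75 ln(1 − 0.461265) = −0.75 ln(0.538735)
  = −0.75 × (-0.618531) = 0.463898 substitutions/site.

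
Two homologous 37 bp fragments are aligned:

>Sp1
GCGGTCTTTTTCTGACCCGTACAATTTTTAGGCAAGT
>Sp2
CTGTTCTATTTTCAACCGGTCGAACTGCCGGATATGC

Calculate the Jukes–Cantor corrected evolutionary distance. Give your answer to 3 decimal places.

0.866

The sequences differ at 19 of 37 sites, so p = 19/37 ≈ 0.513514.
d = −(3/4) ln(1 − 4p/3) = −0.75 ln(1 − 0.684685) = −0.75 ln(0.315315)
  = −0.75 × (-1.154183) = 0.865637 substitutions/site.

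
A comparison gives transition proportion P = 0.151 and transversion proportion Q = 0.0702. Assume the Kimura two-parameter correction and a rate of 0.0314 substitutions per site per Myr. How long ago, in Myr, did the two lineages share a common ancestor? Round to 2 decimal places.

Under the Kimura two-parameter model, d = −½ ln(1 − 2P − Q) − ¼ ln(1 − 2Q).
1 − 2P − Q = 0.6278, giving −½ ln(0.6278) = 0.232767.
1 − 2Q = 0.8596, giving −¼ ln(0.8596) = 0.037822.
d = 0.232767 + 0.037822 = 0.270589.
Under a molecular clock d = 2μt, so t = d/(2μ) = 0.270589 / (2 × 0.0314) = 4.31 Myr.

4.31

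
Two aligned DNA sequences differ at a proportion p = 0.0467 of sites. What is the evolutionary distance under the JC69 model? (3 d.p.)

d = −(3/4) ln(1 − 4p/3) = −0.75 ln(1 − 0.062267) = −0.75 ln(0.937733)
  = −0.75 × (-0.064290) = 0.048218 substitutions/site.

0.048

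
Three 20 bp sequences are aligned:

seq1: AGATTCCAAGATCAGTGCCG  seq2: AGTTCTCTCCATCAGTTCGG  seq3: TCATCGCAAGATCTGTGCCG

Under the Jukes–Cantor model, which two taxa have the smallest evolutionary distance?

seq1–seq2: 8/20 differ, p = 0.400, d = 0.572.
seq1–seq3: 5/20 differ, p = 0.250, d = 0.304.
seq2–seq3: 10/20 differ, p = 0.500, d = 0.824.
The smallest distance is between seq1 and seq3.

seq1 and seq3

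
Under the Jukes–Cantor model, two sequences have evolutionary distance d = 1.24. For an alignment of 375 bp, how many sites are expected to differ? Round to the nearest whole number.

Invert JC69: p = (3/4)(1 − e^(−4d/3)) = 0.75 × (1 − e^(-1.653333)) = 0.75 × (1 − 0.191411) = 0.606442.
Expected differing sites = pL ≈ 0.606442 × 375 = 227.41575 ≈ 227.

227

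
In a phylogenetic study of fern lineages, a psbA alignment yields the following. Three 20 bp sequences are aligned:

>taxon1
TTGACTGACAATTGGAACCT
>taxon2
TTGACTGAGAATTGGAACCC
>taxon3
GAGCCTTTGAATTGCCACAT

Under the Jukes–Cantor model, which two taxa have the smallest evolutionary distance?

taxon1 and taxon2

taxon1–taxon2: 2/20 differ, p = 0.100, d = 0.107.
taxon1–taxon3: 9/20 differ, p = 0.450, d = 0.687.
taxon2–taxon3: 9/20 differ, p = 0.450, d = 0.687.
The smallest distance is between taxon1 and taxon2.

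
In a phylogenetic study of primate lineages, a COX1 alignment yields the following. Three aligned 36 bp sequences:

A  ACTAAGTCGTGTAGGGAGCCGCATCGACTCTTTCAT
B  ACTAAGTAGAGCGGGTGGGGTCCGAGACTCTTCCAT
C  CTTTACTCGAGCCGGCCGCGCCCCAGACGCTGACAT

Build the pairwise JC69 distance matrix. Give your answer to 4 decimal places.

A–B: 13/36 sites differ → p ≈ 0.361111, d = −0.75 ln(1 − 0.481481) = 0.492584 ≈ 0.4926.
A–C: 17/36 sites differ → p ≈ 0.472222, d = −0.75 ln(1 − 0.629629) = 0.744938 ≈ 0.7449.
B–C: 14/36 sites differ → p ≈ 0.388889, d = −0.75 ln(1 − 0.518519) = 0.548166 ≈ 0.5482.

d(A,B) = 0.4926, d(A,C) = 0.7449, d(B,C) = 0.5482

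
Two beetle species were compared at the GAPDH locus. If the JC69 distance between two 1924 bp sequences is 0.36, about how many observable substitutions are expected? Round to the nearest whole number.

Invert JC69: p = (3/4)(1 − e^(−4d/3)) = 0.75 × (1 − e^(-0.48)) = 0.75 × (1 − 0.618783) = 0.285913.
Expected differing sites = pL ≈ 0.285913 × 1924 = 550.096612 ≈ 550.

550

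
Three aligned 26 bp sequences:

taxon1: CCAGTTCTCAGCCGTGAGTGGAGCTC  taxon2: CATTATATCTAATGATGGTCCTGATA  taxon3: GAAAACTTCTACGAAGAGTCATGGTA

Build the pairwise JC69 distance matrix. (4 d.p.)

d(taxon1,taxon2) = 1.5406, d(taxon1,taxon3) = 1.2882, d(taxon2,taxon3) = 0.7166

taxon1–taxon2: 17/26 sites differ → p ≈ 0.653846, d = −0.75 ln(1 − 0.871795) = 1.540594 ≈ 1.5406.
taxon1–taxon3: 16/26 sites differ → p ≈ 0.615385, d = −0.75 ln(1 − 0.820513) = 1.288239 ≈ 1.2882.
taxon2–taxon3: 12/26 sites differ → p ≈ 0.461538, d = −0.75 ln(1 − 0.615384) = 0.716632 ≈ 0.7166.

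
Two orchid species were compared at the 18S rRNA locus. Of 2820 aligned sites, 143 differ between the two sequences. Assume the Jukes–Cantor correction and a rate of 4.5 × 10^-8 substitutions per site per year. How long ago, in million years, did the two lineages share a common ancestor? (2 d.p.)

p = 143/2820 ≈ 0.050709.
d = −(3/4) ln(1 − 4p/3) = −0.75 ln(1 − 0.067612) = −0.75 ln(0.932388)
  = −0.75 × (-0.070006) = 0.052505 substitutions/site.
Under a molecular clock d = 2μt, so t = d/(2μ) = 0.052505 / (2 × 4.5 × 10^-8) = 0.58 million years.

0.58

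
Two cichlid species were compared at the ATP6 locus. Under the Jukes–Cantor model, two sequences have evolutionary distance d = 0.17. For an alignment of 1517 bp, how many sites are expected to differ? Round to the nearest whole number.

231

Invert JC69: p = (3/4)(1 − e^(−4d/3)) = 0.75 × (1 − e^(-0.226667)) = 0.75 × (1 − 0.797186) = 0.152111.
Expected differing sites = pL ≈ 0.152111 × 1517 = 230.752387 ≈ 231.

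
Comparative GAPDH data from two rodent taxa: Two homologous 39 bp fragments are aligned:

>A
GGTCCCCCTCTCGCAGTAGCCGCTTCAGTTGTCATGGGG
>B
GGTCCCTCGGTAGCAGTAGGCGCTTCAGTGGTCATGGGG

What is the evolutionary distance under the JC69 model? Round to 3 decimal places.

The sequences differ at 6 of 39 sites (7, 9, 10, 12, 20, 30), so p = 6/39 ≈ 0.153846.
d = −(3/4) ln(1 − 4p/3) = −0.75 ln(1 − 0.205128) = −0.75 ln(0.794872)
  = −0.75 × (-0.229574) = 0.172181 substitutions/site.

0.172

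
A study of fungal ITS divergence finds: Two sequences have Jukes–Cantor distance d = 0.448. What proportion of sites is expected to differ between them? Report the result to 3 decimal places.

0.337

p = (3/4)(1 − e^(−4d/3)) = 0.75 × (1 − e^(-0.597333)) = 0.75 × (1 − 0.550277) = 0.337292.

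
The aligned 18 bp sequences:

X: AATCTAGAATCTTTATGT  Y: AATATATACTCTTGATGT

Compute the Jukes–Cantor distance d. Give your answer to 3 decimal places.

The sequences differ at 4 of 18 sites (4, 7, 9, 14), so p = 4/18 ≈ 0.222222.
d = −(3/4) ln(1 − 4p/3) = −0.75 ln(1 − 0.296296) = −0.75 ln(0.703704)
  = −0.75 × (-0.351397) = 0.263548 substitutions/site.

0.264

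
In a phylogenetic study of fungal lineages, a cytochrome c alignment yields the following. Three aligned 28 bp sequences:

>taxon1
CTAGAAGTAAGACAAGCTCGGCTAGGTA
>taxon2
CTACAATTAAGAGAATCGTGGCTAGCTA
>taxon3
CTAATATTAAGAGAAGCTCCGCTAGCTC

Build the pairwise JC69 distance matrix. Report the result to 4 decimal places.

taxon1–taxon2: 7/28 sites differ → p = 0.25, d = −0.75 ln(1 − 0.333333) = 0.304098 ≈ 0.3041.
taxon1–taxon3: 7/28 sites differ → p = 0.25, d = −0.75 ln(1 − 0.333333) = 0.304098 ≈ 0.3041.
taxon2–taxon3: 7/28 sites differ → p = 0.25, d = −0.75 ln(1 − 0.333333) = 0.304098 ≈ 0.3041.

d(taxon1,taxon2) = 0.3041, d(taxon1,taxon3) = 0.3041, d(taxon2,taxon3) = 0.3041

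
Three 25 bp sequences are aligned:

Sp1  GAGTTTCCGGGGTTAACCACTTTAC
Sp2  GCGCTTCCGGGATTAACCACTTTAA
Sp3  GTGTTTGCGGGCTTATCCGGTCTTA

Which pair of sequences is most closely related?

Sp1 and Sp2

Sp1–Sp2: 4/25 differ, p = 0.160, d = 0.180.
Sp1–Sp3: 9/25 differ, p = 0.360, d = 0.490.
Sp2–Sp3: 9/25 differ, p = 0.360, d = 0.490.
The smallest distance is between Sp1 and Sp2.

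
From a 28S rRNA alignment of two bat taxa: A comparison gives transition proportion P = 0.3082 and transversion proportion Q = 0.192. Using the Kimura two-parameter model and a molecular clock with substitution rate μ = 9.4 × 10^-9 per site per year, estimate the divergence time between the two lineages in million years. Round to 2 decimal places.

Under the Kimura two-parameter model, d = −½ ln(1 − 2P − Q) − ¼ ln(1 − 2Q).
1 − 2P − Q = 0.1916, giving −½ ln(0.1916) = 0.826173.
1 − 2Q = 0.616, giving −¼ ln(0.616) = 0.121127.
d = 0.826173 + 0.121127 = 0.947300.
Under a molecular clock d = 2μt, so t = d/(2μ) = 0.947300 / (2 × 9.4 × 10^-9) = 50.39 million years.

50.39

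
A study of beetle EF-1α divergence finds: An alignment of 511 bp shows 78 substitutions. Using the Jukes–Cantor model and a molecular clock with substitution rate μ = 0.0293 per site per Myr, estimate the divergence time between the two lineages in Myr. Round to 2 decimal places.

p = 78/511 ≈ 0.152642.
d = −(3/4) ln(1 − 4p/3) = −0.75 ln(1 − 0.203523) = −0.75 ln(0.796477)
  = −0.75 × (-0.227557) = 0.170668 substitutions/site.
Under a molecular clock d = 2μt, so t = d/(2μ) = 0.170668 / (2 × 0.0293) = 2.91 Myr.

2.91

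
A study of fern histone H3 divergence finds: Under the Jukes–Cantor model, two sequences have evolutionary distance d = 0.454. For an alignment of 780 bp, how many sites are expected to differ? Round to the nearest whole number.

Invert JC69: p = (3/4)(1 − e^(−4d/3)) = 0.75 × (1 − e^(-0.605333)) = 0.75 × (1 − 0.545893) = 0.340580.
Expected differing sites = pL ≈ 0.340580 × 780 = 265.6524 ≈ 266.

266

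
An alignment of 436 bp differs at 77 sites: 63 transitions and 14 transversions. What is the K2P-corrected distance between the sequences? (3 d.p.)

P = 63/436 ≈ 0.144495 and Q = 14/436 ≈ 0.03211.
Under the Kimura two-parameter model, d = −½ ln(1 − 2P − Q) − ¼ ln(1 − 2Q).
1 − 2P − Q = 0.6789, giving −½ ln(0.6789) = 0.193641.
1 − 2Q = 0.93578, giving −¼ ln(0.93578) = 0.016594.
d = 0.193641 + 0.016594 = 0.210235.

0.210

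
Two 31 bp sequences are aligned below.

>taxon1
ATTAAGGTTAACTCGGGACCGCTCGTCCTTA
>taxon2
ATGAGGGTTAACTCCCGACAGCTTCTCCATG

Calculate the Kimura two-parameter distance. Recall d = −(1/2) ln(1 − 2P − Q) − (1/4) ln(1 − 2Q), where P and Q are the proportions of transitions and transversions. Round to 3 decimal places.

Of 31 sites, 3 differences are transitions and 6 are transversions, so P = 3/31 ≈ 0.096774 and Q = 6/31 ≈ 0.193548.
Under the Kimura two-parameter model, d = −½ ln(1 − 2P − Q) − ¼ ln(1 − 2Q).
1 − 2P − Q = 0.612904, giving −½ ln(0.612904) = 0.244773.
1 − 2Q = 0.612904, giving −¼ ln(0.612904) = 0.122387.
d = 0.244773 + 0.122387 = 0.367160.

0.367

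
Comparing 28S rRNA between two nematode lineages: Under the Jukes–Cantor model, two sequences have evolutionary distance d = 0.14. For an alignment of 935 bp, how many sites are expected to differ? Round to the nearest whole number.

Invert JC69: p = (3/4)(1 − e^(−4d/3)) = 0.75 × (1 − e^(-0.186667)) = 0.75 × (1 − 0.829720) = 0.127710.
Expected differing sites = pL ≈ 0.127710 × 935 = 119.40885 ≈ 119.

119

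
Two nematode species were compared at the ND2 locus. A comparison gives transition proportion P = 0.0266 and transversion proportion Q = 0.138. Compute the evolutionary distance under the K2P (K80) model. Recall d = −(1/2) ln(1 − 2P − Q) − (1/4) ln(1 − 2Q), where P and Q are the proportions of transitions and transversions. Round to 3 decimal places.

Under the Kimura two-parameter model, d = −½ ln(1 − 2P − Q) − ¼ ln(1 − 2Q).
1 − 2P − Q = 0.8088, giving −½ ln(0.8088) = 0.106102.
1 − 2Q = 0.724, giving −¼ ln(0.724) = 0.080741.
d = 0.106102 + 0.080741 = 0.186843.

0.187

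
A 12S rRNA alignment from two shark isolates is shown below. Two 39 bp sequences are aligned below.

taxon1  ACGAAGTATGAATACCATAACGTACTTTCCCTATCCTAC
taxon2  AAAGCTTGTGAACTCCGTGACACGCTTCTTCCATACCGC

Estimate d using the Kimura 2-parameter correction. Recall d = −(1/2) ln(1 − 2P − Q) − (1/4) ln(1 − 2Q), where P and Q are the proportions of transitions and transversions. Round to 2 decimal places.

1.21

Of 39 sites, 15 differences are transitions and 5 are transversions, so P = 15/39 ≈ 0.384615 and Q = 5/39 ≈ 0.128205.
Under the Kimura two-parameter model, d = −½ ln(1 − 2P − Q) − ¼ ln(1 − 2Q).
1 − 2P − Q = 0.102565, giving −½ ln(0.102565) = 1.138629.
1 − 2Q = 0.74359, giving −¼ ln(0.74359) = 0.074066.
d = 1.138629 + 0.074066 = 1.212695.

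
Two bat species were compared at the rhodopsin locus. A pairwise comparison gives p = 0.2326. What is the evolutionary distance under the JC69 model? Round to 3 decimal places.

0.278

d = −(3/4) ln(1 − 4p/3) = −0.75 ln(1 − 0.310133) = −0.75 ln(0.689867)
  = −0.75 × (-0.371256) = 0.278442 substitutions/site.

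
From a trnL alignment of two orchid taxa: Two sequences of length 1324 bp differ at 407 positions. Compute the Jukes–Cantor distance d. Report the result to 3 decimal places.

0.396

p = 407/1324 ≈ 0.307402.
d = −(3/4) ln(1 − 4p/3) = −0.75 ln(1 − 0.409869) = −0.75 ln(0.590131)
  = −0.75 × (-0.527411) = 0.395558 substitutions/site.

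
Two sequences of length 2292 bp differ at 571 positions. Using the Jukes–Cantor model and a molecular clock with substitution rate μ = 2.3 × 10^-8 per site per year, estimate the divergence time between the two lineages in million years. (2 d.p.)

6.58

p = 571/2292 ≈ 0.249127.
d = −(3/4) ln(1 − 4p/3) = −0.75 ln(1 − 0.332169) = −0.75 ln(0.667831)
  = −0.75 × (-0.403720) = 0.302790 substitutions/site.
Under a molecular clock d = 2μt, so t = d/(2μ) = 0.302790 / (2 × 2.3 × 10^-8) = 6.58 million years.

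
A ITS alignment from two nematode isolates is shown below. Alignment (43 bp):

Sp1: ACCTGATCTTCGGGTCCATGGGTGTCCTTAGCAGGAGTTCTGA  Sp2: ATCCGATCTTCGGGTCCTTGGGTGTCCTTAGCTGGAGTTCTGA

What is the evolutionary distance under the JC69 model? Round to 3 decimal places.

The sequences differ at 4 of 43 sites (2, 4, 18, 33), so p = 4/43 ≈ 0.093023.
d = −(3/4) ln(1 − 4p/3) = −0.75 ln(1 − 0.124031) = −0.75 ln(0.875969)
  = −0.75 × (-0.132425) = 0.099319 substitutions/site.

0.099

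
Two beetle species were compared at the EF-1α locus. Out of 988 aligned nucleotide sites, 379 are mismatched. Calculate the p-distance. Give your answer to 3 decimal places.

0.384

p = 379/988 = 0.383603… ≈ 0.384 (to 3 d.p.).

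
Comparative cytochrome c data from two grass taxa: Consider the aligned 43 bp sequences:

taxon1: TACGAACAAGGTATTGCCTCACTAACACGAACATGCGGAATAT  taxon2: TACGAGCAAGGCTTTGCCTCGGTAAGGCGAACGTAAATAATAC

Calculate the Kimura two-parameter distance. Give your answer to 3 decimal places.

Of 43 sites, 8 differences are transitions and 5 are transversions, so P = 8/43 ≈ 0.186047 and Q = 5/43 ≈ 0.116279.
Under the Kimura two-parameter model, d = −½ ln(1 − 2P − Q) − ¼ ln(1 − 2Q).
1 − 2P − Q = 0.511627, giving −½ ln(0.511627) = 0.335080.
1 − 2Q = 0.767442, giving −¼ ln(0.767442) = 0.066173.
d = 0.335080 + 0.066173 = 0.401253.

0.401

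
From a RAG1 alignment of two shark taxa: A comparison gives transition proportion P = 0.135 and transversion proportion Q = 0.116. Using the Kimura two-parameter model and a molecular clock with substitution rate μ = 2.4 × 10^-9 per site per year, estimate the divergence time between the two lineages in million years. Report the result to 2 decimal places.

Under the Kimura two-parameter model, d = −½ ln(1 − 2P − Q) − ¼ ln(1 − 2Q).
1 − 2P − Q = 0.614, giving −½ ln(0.614) = 0.243880.
1 − 2Q = 0.768, giving −¼ ln(0.768) = 0.065991.
d = 0.243880 + 0.065991 = 0.309871.
Under a molecular clock d = 2μt, so t = d/(2μ) = 0.309871 / (2 × 2.4 × 10^-9) = 64.56 million years.

64.56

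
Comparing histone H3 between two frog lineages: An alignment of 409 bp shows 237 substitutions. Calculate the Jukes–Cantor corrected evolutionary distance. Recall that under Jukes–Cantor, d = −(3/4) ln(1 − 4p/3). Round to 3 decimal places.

p = 237/409 ≈ 0.579462.
d = −(3/4) ln(1 − 4p/3) = −0.75 ln(1 − 0.772616) = −0.75 ln(0.227384)
  = −0.75 × (-1.481115) = 1.110836 substitutions/site.

1.111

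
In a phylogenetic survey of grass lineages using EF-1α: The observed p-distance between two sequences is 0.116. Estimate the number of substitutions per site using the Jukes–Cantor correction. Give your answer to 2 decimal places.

d = −(3/4) ln(1 − 4p/3) = −0.75 ln(1 − 0.154667) = −0.75 ln(0.845333)
  = −0.75 × (-0.168025) = 0.126019 substitutions/site.

0.13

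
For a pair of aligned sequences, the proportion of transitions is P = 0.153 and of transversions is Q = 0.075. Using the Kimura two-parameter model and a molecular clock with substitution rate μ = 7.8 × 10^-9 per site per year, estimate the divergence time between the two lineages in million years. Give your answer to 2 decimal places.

17.98

Under the Kimura two-parameter model, d = −½ ln(1 − 2P − Q) − ¼ ln(1 − 2Q).
1 − 2P − Q = 0.619, giving −½ ln(0.619) = 0.239825.
1 − 2Q = 0.85, giving −¼ ln(0.85) = 0.040630.
d = 0.239825 + 0.040630 = 0.280455.
Under a molecular clock d = 2μt, so t = d/(2μ) = 0.280455 / (2 × 7.8 × 10^-9) = 17.98 million years.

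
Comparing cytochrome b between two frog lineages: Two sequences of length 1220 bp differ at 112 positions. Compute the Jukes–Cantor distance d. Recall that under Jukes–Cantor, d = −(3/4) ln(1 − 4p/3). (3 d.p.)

0.098

p = 112/1220 ≈ 0.091803.
d = −(3/4) ln(1 − 4p/3) = −0.75 ln(1 − 0.122404) = −0.75 ln(0.877596)
  = −0.75 × (-0.130569) = 0.097927 substitutions/site.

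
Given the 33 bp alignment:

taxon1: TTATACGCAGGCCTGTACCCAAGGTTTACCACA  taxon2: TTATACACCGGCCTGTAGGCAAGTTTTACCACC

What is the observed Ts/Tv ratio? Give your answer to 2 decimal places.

0.20

Transitions are A↔G and C↔T; transversions are all other mismatches.
Transitions: 1. Transversions: 5.
R = 1/5 = 0.20.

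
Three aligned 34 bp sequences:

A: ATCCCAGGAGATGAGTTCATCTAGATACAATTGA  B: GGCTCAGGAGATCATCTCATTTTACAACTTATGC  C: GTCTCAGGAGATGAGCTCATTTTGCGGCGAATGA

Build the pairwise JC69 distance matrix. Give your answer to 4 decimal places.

A–B: 15/34 sites differ → p ≈ 0.441176, d = −0.75 ln(1 − 0.588235) = 0.665477 ≈ 0.6655.
A–C: 10/34 sites differ → p ≈ 0.294118, d = −0.75 ln(1 − 0.392157) = 0.373379 ≈ 0.3734.
B–C: 9/34 sites differ → p ≈ 0.264706, d = −0.75 ln(1 − 0.352941) = 0.326488 ≈ 0.3265.

d(A,B) = 0.6655, d(A,C) = 0.3734, d(B,C) = 0.3265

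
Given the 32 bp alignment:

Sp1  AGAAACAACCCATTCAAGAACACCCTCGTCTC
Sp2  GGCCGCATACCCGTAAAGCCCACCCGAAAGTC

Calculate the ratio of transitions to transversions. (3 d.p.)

Transitions are A↔G and C↔T; transversions are all other mismatches.
Transitions: 3. Transversions: 13.
R = 3/13 = 0.230769… ≈ 0.231 (to 3 d.p.).

0.231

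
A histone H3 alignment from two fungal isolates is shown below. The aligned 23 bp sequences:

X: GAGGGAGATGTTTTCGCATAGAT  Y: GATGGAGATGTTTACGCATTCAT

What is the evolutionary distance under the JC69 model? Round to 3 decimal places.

0.198

The sequences differ at 4 of 23 sites (3, 14, 20, 21), so p = 4/23 ≈ 0.173913.
d = −(3/4) ln(1 − 4p/3) = −0.75 ln(1 − 0.231884) = −0.75 ln(0.768116)
  = −0.75 × (-0.263815) = 0.197861 substitutions/site.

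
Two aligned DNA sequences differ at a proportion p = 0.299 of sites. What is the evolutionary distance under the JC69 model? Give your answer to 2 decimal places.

d = −(3/4) ln(1 − 4p/3) = −0.75 ln(1 − 0.398667) = −0.75 ln(0.601333)
  = −0.75 × (-0.508606) = 0.381455 substitutions/site.

0.38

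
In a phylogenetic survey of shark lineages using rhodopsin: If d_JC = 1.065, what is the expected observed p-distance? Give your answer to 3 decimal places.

0.569

p = (3/4)(1 − e^(−4d/3)) = 0.75 × (1 − e^(-1.42)) = 0.75 × (1 − 0.241714) = 0.568715.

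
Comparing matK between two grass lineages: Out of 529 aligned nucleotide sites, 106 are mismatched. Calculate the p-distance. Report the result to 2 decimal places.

0.20

p = 106/529 = 0.200378… ≈ 0.20 (to 2 d.p.).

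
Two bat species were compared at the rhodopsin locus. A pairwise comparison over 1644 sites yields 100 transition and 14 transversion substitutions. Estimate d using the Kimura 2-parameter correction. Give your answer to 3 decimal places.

0.074

P = 100/1644 ≈ 0.060827 and Q = 14/1644 ≈ 0.008516.
Under the Kimura two-parameter model, d = −½ ln(1 − 2P − Q) − ¼ ln(1 − 2Q).
1 − 2P − Q = 0.86983, giving −½ ln(0.86983) = 0.069729.
1 − 2Q = 0.982968, giving −¼ ln(0.982968) = 0.004295.
d = 0.069729 + 0.004295 = 0.074024.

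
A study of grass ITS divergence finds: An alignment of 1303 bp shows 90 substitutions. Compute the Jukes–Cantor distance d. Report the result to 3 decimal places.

0.072

p = 90/1303 ≈ 0.069071.
d = −(3/4) ln(1 − 4p/3) = −0.75 ln(1 − 0.092095) = −0.75 ln(0.907905)
  = −0.75 × (-0.096616) = 0.072462 substitutions/site.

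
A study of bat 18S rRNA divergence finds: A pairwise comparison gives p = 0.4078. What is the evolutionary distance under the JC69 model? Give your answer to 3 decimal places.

d = −(3/4) ln(1 − 4p/3) = −0.75 ln(1 − 0.543733) = −0.75 ln(0.456267)
  = −0.75 × (-0.784677) = 0.588508 substitutions/site.

0.589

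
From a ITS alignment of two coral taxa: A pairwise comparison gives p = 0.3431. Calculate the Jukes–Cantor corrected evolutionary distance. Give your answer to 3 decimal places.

d = −(3/4) ln(1 − 4p/3) = −0.75 ln(1 − 0.457467) = −0.75 ln(0.542533)
  = −0.75 × (-0.611506) = 0.458630 substitutions/site.

0.459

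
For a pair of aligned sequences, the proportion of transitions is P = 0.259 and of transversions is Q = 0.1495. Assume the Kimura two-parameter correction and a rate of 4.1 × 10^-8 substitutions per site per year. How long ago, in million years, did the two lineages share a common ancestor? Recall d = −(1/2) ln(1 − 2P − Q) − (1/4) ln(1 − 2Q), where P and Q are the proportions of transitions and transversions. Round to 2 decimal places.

Under the Kimura two-parameter model, d = −½ ln(1 − 2P − Q) − ¼ ln(1 − 2Q).
1 − 2P − Q = 0.3325, giving −½ ln(0.3325) = 0.550558.
1 − 2Q = 0.701, giving −¼ ln(0.701) = 0.088812.
d = 0.550558 + 0.088812 = 0.639370.
Under a molecular clock d = 2μt, so t = d/(2μ) = 0.639370 / (2 × 4.1 × 10^-8) = 7.80 million years.

7.80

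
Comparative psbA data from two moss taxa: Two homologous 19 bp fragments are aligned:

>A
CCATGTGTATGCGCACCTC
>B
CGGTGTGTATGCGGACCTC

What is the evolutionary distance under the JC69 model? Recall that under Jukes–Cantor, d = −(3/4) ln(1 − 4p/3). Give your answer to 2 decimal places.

The sequences differ at 3 of 19 sites (2, 3, 14), so p = 3/19 ≈ 0.157895.
d = −(3/4) ln(1 − 4p/3) = −0.75 ln(1 − 0.210527) = −0.75 ln(0.789473)
  = −0.75 × (-0.236390) = 0.177293 substitutions/site.

0.18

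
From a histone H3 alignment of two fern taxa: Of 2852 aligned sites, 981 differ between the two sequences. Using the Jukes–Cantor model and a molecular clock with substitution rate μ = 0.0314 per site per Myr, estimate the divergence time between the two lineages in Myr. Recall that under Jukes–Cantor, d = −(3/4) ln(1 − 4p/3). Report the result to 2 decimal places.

7.33

p = 981/2852 ≈ 0.343969.
d = −(3/4) ln(1 − 4p/3) = −0.75 ln(1 − 0.458625) = −0.75 ln(0.541375)
  = −0.75 × (-0.613643) = 0.460232 substitutions/site.
Under a molecular clock d = 2μt, so t = d/(2μ) = 0.460232 / (2 × 0.0314) = 7.33 Myr.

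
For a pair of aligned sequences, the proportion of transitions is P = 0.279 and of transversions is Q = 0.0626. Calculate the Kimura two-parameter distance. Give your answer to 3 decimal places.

Under the Kimura two-parameter model, d = −½ ln(1 − 2P − Q) − ¼ ln(1 − 2Q).
1 − 2P − Q = 0.3794, giving −½ ln(0.3794) = 0.484582.
1 − 2Q = 0.8748, giving −¼ ln(0.8748) = 0.033440.
d = 0.484582 + 0.033440 = 0.518022.

0.518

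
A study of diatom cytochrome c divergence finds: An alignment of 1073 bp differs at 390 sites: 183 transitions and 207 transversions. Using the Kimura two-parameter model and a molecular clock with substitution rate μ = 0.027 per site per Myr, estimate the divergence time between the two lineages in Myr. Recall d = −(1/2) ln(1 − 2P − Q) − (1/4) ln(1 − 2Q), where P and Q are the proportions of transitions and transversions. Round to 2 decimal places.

P = 183/1073 ≈ 0.17055 and Q = 207/1073 ≈ 0.192917.
Under the Kimura two-parameter model, d = −½ ln(1 − 2P − Q) − ¼ ln(1 − 2Q).
1 − 2P − Q = 0.465983, giving −½ ln(0.465983) = 0.381803.
1 − 2Q = 0.614166, giving −¼ ln(0.614166) = 0.121873.
d = 0.381803 + 0.121873 = 0.503676.
Under a molecular clock d = 2μt, so t = d/(2μ) = 0.503676 / (2 × 0.027) = 9.33 Myr.

9.33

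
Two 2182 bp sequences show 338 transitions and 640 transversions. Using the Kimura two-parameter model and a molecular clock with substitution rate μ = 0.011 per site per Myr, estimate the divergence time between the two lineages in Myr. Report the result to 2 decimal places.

31.04

P = 338/2182 ≈ 0.154904 and Q = 640/2182 ≈ 0.293309.
Under the Kimura two-parameter model, d = −½ ln(1 − 2P − Q) − ¼ ln(1 − 2Q).
1 − 2P − Q = 0.396883, giving −½ ln(0.396883) = 0.462057.
1 − 2Q = 0.413382, giving −¼ ln(0.413382) = 0.220846.
d = 0.462057 + 0.220846 = 0.682903.
Under a molecular clock d = 2μt, so t = d/(2μ) = 0.682903 / (2 × 0.011) = 31.04 Myr.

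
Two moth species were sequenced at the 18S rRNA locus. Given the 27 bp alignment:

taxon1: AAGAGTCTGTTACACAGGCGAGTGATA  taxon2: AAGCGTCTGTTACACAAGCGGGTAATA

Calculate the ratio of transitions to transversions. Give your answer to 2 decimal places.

3.00

Transitions are A↔G and C↔T; transversions are all other mismatches.
Transitions: 3. Transversions: 1.
R = 3/1 = 3.00.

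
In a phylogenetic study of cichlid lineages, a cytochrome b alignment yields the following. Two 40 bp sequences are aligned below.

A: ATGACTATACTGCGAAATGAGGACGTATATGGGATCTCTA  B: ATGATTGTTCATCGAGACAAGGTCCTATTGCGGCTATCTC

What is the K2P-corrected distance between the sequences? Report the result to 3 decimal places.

0.572

Of 40 sites, 5 differences are transitions and 11 are transversions, so P = 5/40 = 0.125 and Q = 11/40 = 0.275.
Under the Kimura two-parameter model, d = −½ ln(1 − 2P − Q) − ¼ ln(1 − 2Q).
1 − 2P − Q = 0.475, giving −½ ln(0.475) = 0.372220.
1 − 2Q = 0.45, giving −¼ ln(0.45) = 0.199627.
d = 0.372220 + 0.199627 = 0.571847.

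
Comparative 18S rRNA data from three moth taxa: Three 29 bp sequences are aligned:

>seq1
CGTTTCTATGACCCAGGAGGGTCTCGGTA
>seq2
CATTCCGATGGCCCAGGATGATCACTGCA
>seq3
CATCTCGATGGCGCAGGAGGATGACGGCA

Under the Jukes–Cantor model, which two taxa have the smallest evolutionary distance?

seq1–seq2: 9/29 differ, p = 0.310, d = 0.401.
seq1–seq3: 9/29 differ, p = 0.310, d = 0.401.
seq2–seq3: 6/29 differ, p = 0.207, d = 0.242.
The smallest distance is between seq2 and seq3.

seq2 and seq3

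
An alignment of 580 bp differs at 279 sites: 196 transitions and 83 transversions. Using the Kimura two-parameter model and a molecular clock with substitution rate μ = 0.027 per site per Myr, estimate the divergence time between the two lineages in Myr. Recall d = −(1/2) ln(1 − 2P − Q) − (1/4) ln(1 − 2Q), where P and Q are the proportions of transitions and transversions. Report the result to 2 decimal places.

P = 196/580 ≈ 0.337931 and Q = 83/580 ≈ 0.143103.
Under the Kimura two-parameter model, d = −½ ln(1 − 2P − Q) − ¼ ln(1 − 2Q).
1 − 2P − Q = 0.181035, giving −½ ln(0.181035) = 0.854532.
1 − 2Q = 0.713794, giving −¼ ln(0.713794) = 0.084290.
d = 0.854532 + 0.084290 = 0.938822.
Under a molecular clock d = 2μt, so t = d/(2μ) = 0.938822 / (2 × 0.027) = 17.39 Myr.

17.39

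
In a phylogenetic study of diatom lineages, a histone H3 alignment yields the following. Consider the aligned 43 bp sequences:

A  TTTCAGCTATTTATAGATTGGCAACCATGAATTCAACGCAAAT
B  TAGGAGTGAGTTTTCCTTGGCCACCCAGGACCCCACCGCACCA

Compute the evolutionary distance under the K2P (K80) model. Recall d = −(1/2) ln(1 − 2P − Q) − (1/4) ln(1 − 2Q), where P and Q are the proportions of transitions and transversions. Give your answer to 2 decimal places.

0.86

Of 43 sites, 3 differences are transitions and 18 are transversions, so P = 3/43 ≈ 0.069767 and Q = 18/43 ≈ 0.418605.
Under the Kimura two-parameter model, d = −½ ln(1 − 2P − Q) − ¼ ln(1 − 2Q).
1 − 2P − Q = 0.441861, giving −½ ln(0.441861) = 0.408380.
1 − 2Q = 0.16279, giving −¼ ln(0.16279) = 0.453824.
d = 0.408380 + 0.453824 = 0.862204.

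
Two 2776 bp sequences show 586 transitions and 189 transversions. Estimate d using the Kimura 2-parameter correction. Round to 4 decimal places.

0.3735

P = 586/2776 ≈ 0.211095 and Q = 189/2776 ≈ 0.068084.
Under the Kimura two-parameter model, d = −½ ln(1 − 2P − Q) − ¼ ln(1 − 2Q).
1 − 2P − Q = 0.509726, giving −½ ln(0.509726) = 0.336941.
1 − 2Q = 0.863832, giving −¼ ln(0.863832) = 0.036594.
d = 0.336941 + 0.036594 = 0.373535.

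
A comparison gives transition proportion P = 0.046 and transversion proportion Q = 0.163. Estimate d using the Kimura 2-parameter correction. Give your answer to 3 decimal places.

0.246

Under the Kimura two-parameter model, d = −½ ln(1 − 2P − Q) − ¼ ln(1 − 2Q).
1 − 2P − Q = 0.745, giving −½ ln(0.745) = 0.147186.
1 − 2Q = 0.674, giving −¼ ln(0.674) = 0.098631.
d = 0.147186 + 0.098631 = 0.245817.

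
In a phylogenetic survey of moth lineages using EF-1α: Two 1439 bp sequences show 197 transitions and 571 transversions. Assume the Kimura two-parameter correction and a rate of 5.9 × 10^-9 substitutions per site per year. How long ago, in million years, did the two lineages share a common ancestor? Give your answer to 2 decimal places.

80.49

P = 197/1439 ≈ 0.136901 and Q = 571/1439 ≈ 0.396803.
Under the Kimura two-parameter model, d = −½ ln(1 − 2P − Q) − ¼ ln(1 − 2Q).
1 − 2P − Q = 0.329395, giving −½ ln(0.329395) = 0.555249.
1 − 2Q = 0.206394, giving −¼ ln(0.206394) = 0.394492.
d = 0.555249 + 0.394492 = 0.949741.
Under a molecular clock d = 2μt, so t = d/(2μ) = 0.949741 / (2 × 5.9 × 10^-9) = 80.49 million years.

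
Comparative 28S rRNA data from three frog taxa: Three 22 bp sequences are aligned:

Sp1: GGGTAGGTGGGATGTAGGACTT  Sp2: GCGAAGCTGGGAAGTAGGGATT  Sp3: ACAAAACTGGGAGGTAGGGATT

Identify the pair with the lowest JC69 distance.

Sp2 and Sp3

Sp1–Sp2: 6/22 differ, p = 0.273, d = 0.339.
Sp1–Sp3: 9/22 differ, p = 0.409, d = 0.591.
Sp2–Sp3: 4/22 differ, p = 0.182, d = 0.208.
The smallest distance is between Sp2 and Sp3.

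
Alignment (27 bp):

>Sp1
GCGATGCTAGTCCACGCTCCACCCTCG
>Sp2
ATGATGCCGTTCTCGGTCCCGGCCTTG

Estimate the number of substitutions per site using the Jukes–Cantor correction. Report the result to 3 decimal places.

The sequences differ at 13 of 27 sites, so p = 13/27 ≈ 0.481481.
d = −(3/4) ln(1 − 4p/3) = −0.75 ln(1 − 0.641975) = −0.75 ln(0.358025)
  = −0.75 × (-1.027152) = 0.770364 substitutions/site.

0.770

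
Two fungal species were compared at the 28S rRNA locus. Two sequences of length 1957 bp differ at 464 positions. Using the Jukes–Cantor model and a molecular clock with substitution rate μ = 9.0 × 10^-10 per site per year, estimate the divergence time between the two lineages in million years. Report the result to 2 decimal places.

158.33

p = 464/1957 ≈ 0.237098.
d = −(3/4) ln(1 − 4p/3) = −0.75 ln(1 − 0.316131) = −0.75 ln(0.683869)
  = −0.75 × (-0.379989) = 0.284992 substitutions/site.
Under a molecular clock d = 2μt, so t = d/(2μ) = 0.284992 / (2 × 9.0 × 10^-10) = 158.33 million years.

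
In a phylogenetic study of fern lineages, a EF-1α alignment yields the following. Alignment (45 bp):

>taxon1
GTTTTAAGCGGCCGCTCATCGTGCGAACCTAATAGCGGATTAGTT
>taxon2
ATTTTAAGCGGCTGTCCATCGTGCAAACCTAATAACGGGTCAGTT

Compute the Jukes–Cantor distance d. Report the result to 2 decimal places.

0.20

The sequences differ at 8 of 45 sites (1, 13, 15, 16, 25, 35, 39, 41), so p = 8/45 ≈ 0.177778.
d = −(3/4) ln(1 − 4p/3) = −0.75 ln(1 − 0.237037) = −0.75 ln(0.762963)
  = −0.75 × (-0.270546) = 0.202910 substitutions/site.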